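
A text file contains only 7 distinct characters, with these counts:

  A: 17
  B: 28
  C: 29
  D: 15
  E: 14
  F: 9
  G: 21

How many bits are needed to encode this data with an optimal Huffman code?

Merge the two smallest weights repeatedly:
F(9) + E(14) → 23
D(15) + A(17) → 32
G(21) + 23 → 44
B(28) + C(29) → 57
32 + 44 → 76
57 + 76 → 133
Each symbol's bit-cost is frequency × depth; summing gives 365 bits (equivalently 23 + 32 + 44 + 57 + 76 + 133).

365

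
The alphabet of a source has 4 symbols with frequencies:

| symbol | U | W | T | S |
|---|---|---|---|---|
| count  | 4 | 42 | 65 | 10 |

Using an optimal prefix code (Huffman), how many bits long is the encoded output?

191

Greedily combine the two least-frequent nodes:
merge U(4) and S(10): 14
merge 14 and W(42): 56
merge 56 and T(65): 121
Total encoded bits = sum of merged weights = 14 + 56 + 121 = 191.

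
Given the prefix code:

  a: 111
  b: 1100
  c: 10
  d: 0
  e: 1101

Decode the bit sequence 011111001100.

Read left to right; each codeword is recognised as soon as it completes (prefix code):
  0→d | 111→a | 1100→b | 1100→b
Decoded message: dabb

dabb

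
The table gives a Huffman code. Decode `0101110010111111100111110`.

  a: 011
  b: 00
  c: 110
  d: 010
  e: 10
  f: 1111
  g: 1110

Read left to right; each codeword is recognised as soon as it completes (prefix code):
  010→d | 1110→g | 010→d | 1111→f | 1110→g | 011→a | 1110→g
Decoded message: dgdfgag

dgdfgag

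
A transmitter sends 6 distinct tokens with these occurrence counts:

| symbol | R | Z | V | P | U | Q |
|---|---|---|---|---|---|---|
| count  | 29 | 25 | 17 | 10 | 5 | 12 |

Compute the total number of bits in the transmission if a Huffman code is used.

Build the Huffman tree bottom-up:
combine U(5), P(10) → 15
combine Q(12), 15 → 27
combine V(17), Z(25) → 42
combine 27, R(29) → 56
combine 42, 56 → 98
Each symbol's bit-cost is frequency × depth; summing gives 238 bits (equivalently 15 + 27 + 42 + 56 + 98).

238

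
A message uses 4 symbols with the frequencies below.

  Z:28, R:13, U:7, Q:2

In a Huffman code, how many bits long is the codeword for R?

Build the tree from the bottom:
merge Q(2) and U(7): 9
merge 9 and R(13): 22
merge 22 and Z(28): 50
The subtree containing R is merged 2 times, so code length = 2.

2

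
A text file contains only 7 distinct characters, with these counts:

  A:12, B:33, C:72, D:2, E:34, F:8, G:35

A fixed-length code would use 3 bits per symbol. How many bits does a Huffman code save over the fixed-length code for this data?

Fixed-length: 3 bits × 196 symbols = 588 bits.
Huffman merges:
merge D(2) and F(8): 10
merge 10 and A(12): 22
merge 22 and B(33): 55
merge E(34) and G(35): 69
merge 55 and 69: 124
merge C(72) and 124: 196
Huffman total = 10 + 22 + 55 + 69 + 124 + 196 = 476 bits.
Saving = 588 − 476 = 112 bits.

112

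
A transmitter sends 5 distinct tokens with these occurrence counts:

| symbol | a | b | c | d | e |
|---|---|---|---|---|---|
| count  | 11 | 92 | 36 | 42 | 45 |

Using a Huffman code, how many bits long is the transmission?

494

Build the Huffman tree bottom-up:
a(11) + c(36) → 47
d(42) + e(45) → 87
47 + 87 → 134
b(92) + 134 → 226
Total encoded bits = sum of merged weights = 47 + 87 + 134 + 226 = 494.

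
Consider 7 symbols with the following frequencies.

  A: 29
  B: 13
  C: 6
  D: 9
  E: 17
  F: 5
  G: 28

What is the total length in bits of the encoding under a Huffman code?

Build the Huffman tree bottom-up:
merge F(5) and C(6): 11
merge D(9) and 11: 20
merge B(13) and E(17): 30
merge 20 and G(28): 48
merge A(29) and 30: 59
merge 48 and 59: 107
Each symbol's bit-cost is frequency × depth; summing gives 275 bits (equivalently 11 + 20 + 30 + 48 + 59 + 107).

275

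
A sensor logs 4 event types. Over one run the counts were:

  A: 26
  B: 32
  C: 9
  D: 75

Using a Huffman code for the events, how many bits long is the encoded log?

244

Build the Huffman tree bottom-up:
combine C(9), A(26) → 35
combine B(32), 35 → 67
combine 67, D(75) → 142
Total encoded bits = sum of merged weights = 35 + 67 + 142 = 244.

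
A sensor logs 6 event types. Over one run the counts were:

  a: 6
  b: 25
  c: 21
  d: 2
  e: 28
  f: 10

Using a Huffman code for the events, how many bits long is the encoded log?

Build the Huffman tree bottom-up:
merge d(2) and a(6): 8
merge 8 and f(10): 18
merge 18 and c(21): 39
merge b(25) and e(28): 53
merge 39 and 53: 92
The encoded length is the sum of every internal node's weight: 8 + 18 + 39 + 53 + 92 = 210 bits.

210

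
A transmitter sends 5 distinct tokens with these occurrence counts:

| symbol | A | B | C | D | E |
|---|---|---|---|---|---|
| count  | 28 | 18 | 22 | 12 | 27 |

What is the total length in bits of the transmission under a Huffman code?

244

Merge the two smallest weights repeatedly:
combine D(12), B(18) → 30
combine C(22), E(27) → 49
combine A(28), 30 → 58
combine 49, 58 → 107
Each symbol's bit-cost is frequency × depth; summing gives 244 bits (equivalently 30 + 49 + 58 + 107).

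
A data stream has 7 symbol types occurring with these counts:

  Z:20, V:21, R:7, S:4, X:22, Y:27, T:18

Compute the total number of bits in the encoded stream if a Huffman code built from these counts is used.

Merge the two smallest weights repeatedly:
merge S(4) and R(7): 11
merge 11 and T(18): 29
merge Z(20) and V(21): 41
merge X(22) and Y(27): 49
merge 29 and 41: 70
merge 49 and 70: 119
Each symbol's bit-cost is frequency × depth; summing gives 319 bits (equivalently 11 + 29 + 41 + 49 + 70 + 119).

319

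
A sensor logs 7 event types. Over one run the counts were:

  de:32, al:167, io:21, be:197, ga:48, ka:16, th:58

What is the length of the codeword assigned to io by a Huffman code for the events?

Huffman merges, smallest pair first:
combine ka(16), io(21) → 37
combine de(32), 37 → 69
combine ga(48), th(58) → 106
combine 69, 106 → 175
combine al(167), 175 → 342
combine be(197), 342 → 539
io's leaf is at depth 5, giving a 5-bit codeword.

5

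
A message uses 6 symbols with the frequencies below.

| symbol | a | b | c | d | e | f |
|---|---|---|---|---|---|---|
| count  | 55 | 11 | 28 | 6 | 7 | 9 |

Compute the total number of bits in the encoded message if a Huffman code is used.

243

Greedily combine the two least-frequent nodes:
merge d(6) and e(7): 13
merge f(9) and b(11): 20
merge 13 and 20: 33
merge c(28) and 33: 61
merge a(55) and 61: 116
Each symbol's bit-cost is frequency × depth; summing gives 243 bits (equivalently 13 + 20 + 33 + 61 + 116).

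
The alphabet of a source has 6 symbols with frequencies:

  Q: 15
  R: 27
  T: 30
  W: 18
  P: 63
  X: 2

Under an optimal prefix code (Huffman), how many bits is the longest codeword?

4

Merge the two lowest-weight nodes at each step:
merge X(2) and Q(15): 17
merge 17 and W(18): 35
merge R(27) and T(30): 57
merge 35 and 57: 92
merge P(63) and 92: 155
The rarest symbols sit at the bottom; the longest codeword is 4 bits.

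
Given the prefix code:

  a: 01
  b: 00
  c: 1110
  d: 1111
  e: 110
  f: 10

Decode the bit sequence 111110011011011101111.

dfafecd

Read left to right; each codeword is recognised as soon as it completes (prefix code):
  1111→d | 10→f | 01→a | 10→f | 110→e | 1110→c | 1111→d
Decoded message: dfafecd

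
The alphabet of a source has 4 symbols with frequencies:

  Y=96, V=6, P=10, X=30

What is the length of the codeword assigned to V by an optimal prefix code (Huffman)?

Build the tree from the bottom:
merge V(6) and P(10): 16
merge 16 and X(30): 46
merge 46 and Y(96): 142
V sits 3 levels below the root, so its codeword is 3 bits.

3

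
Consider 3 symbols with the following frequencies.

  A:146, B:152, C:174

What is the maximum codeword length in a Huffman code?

2

Merge the two lowest-weight nodes at each step:
combine A(146), B(152) → 298
combine C(174), 298 → 472
The rarest symbols sit at the bottom; the longest codeword is 2 bits.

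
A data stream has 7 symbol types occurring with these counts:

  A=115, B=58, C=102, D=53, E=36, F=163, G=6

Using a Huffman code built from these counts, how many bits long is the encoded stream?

Build the Huffman tree bottom-up:
G(6) + E(36) → 42
42 + D(53) → 95
B(58) + 95 → 153
C(102) + A(115) → 217
153 + F(163) → 316
217 + 316 → 533
The encoded length is the sum of every internal node's weight: 42 + 95 + 153 + 217 + 316 + 533 = 1356 bits.

1356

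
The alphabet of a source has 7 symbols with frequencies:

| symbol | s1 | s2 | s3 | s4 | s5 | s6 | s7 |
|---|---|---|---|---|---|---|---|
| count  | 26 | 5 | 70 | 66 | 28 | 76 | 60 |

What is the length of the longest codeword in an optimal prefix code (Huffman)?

Merge the two lowest-weight nodes at each step:
combine s2(5), s1(26) → 31
combine s5(28), 31 → 59
combine 59, s7(60) → 119
combine s4(66), s3(70) → 136
combine s6(76), 119 → 195
combine 136, 195 → 331
The rarest symbols sit at the bottom; the longest codeword is 5 bits.

5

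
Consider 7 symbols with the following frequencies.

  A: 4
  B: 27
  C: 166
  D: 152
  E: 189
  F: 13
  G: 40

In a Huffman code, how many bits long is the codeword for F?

5

Repeatedly merge the two smallest:
merge A(4) and F(13): 17
merge 17 and B(27): 44
merge G(40) and 44: 84
merge 84 and D(152): 236
merge C(166) and E(189): 355
merge 236 and 355: 591
F's leaf is at depth 5, giving a 5-bit codeword.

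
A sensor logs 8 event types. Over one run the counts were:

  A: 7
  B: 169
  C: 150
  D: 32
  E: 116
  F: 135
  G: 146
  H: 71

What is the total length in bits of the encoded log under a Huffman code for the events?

2308

Merge the two smallest weights repeatedly:
combine A(7), D(32) → 39
combine 39, H(71) → 110
combine 110, E(116) → 226
combine F(135), G(146) → 281
combine C(150), B(169) → 319
combine 226, 281 → 507
combine 319, 507 → 826
Each symbol's bit-cost is frequency × depth; summing gives 2308 bits (equivalently 39 + 110 + 226 + 281 + 319 + 507 + 826).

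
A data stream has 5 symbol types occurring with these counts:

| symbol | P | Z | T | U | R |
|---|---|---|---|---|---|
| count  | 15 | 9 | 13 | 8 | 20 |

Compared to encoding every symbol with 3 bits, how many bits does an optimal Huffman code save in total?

Fixed-length: 3 bits × 65 symbols = 195 bits.
Huffman merges:
combine U(8), Z(9) → 17
combine T(13), P(15) → 28
combine 17, R(20) → 37
combine 28, 37 → 65
Huffman total = 17 + 28 + 37 + 65 = 147 bits.
Saving = 195 − 147 = 48 bits.

48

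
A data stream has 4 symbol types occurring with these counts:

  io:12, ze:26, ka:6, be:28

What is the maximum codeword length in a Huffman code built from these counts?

Merge the two lowest-weight nodes at each step:
combine ka(6), io(12) → 18
combine 18, ze(26) → 44
combine be(28), 44 → 72
The first pair merged (ka, io) ends up deepest, at depth 3.

3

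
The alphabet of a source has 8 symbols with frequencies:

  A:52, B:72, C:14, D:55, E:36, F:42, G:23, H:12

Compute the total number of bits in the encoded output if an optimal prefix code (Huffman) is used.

866

Greedily combine the two least-frequent nodes:
H(12) + C(14) → 26
G(23) + 26 → 49
E(36) + F(42) → 78
49 + A(52) → 101
D(55) + B(72) → 127
78 + 101 → 179
127 + 179 → 306
The encoded length is the sum of every internal node's weight: 26 + 49 + 78 + 101 + 127 + 179 + 306 = 866 bits.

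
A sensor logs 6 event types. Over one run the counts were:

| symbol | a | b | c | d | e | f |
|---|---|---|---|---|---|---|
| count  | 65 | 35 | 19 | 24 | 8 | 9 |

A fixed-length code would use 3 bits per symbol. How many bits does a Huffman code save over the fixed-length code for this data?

Fixed-length: 3 bits × 160 symbols = 480 bits.
Huffman merges:
e(8) + f(9) → 17
17 + c(19) → 36
d(24) + b(35) → 59
36 + 59 → 95
a(65) + 95 → 160
Huffman total = 17 + 36 + 59 + 95 + 160 = 367 bits.
Saving = 480 − 367 = 113 bits.

113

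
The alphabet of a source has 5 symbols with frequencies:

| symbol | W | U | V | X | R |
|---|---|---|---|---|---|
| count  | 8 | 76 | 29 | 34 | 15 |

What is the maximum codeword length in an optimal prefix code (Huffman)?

4

Merge the two lowest-weight nodes at each step:
W(8) + R(15) → 23
23 + V(29) → 52
X(34) + 52 → 86
U(76) + 86 → 162
The first pair merged (W, R) ends up deepest, at depth 4.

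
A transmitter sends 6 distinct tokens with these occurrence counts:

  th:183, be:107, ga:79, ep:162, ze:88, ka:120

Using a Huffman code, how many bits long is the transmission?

Merge the two smallest weights repeatedly:
combine ga(79), ze(88) → 167
combine be(107), ka(120) → 227
combine ep(162), 167 → 329
combine th(183), 227 → 410
combine 329, 410 → 739
Each symbol's bit-cost is frequency × depth; summing gives 1872 bits (equivalently 167 + 227 + 329 + 410 + 739).

1872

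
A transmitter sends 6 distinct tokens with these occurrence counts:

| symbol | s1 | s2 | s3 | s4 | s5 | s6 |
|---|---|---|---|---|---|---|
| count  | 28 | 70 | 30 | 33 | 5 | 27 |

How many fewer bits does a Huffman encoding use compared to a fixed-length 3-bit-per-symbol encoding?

108

Fixed-length: 3 bits × 193 symbols = 579 bits.
Huffman merges:
combine s5(5), s6(27) → 32
combine s1(28), s3(30) → 58
combine 32, s4(33) → 65
combine 58, 65 → 123
combine s2(70), 123 → 193
Huffman total = 32 + 58 + 65 + 123 + 193 = 471 bits.
Saving = 579 − 471 = 108 bits.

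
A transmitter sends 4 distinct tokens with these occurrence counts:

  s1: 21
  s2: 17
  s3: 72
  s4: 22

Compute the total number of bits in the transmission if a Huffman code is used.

Greedily combine the two least-frequent nodes:
s2(17) + s1(21) → 38
s4(22) + 38 → 60
60 + s3(72) → 132
The encoded length is the sum of every internal node's weight: 38 + 60 + 132 = 230 bits.

230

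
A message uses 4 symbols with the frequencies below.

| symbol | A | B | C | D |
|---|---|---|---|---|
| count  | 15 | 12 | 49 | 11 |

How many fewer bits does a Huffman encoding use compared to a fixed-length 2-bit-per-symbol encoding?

26

Fixed-length: 2 bits × 87 symbols = 174 bits.
Huffman merges:
combine D(11), B(12) → 23
combine A(15), 23 → 38
combine 38, C(49) → 87
Huffman total = 23 + 38 + 87 = 148 bits.
Saving = 174 − 148 = 26 bits.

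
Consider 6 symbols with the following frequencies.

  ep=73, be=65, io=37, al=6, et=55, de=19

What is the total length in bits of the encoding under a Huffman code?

Build the Huffman tree bottom-up:
al(6) + de(19) → 25
25 + io(37) → 62
et(55) + 62 → 117
be(65) + ep(73) → 138
117 + 138 → 255
The encoded length is the sum of every internal node's weight: 25 + 62 + 117 + 138 + 255 = 597 bits.

597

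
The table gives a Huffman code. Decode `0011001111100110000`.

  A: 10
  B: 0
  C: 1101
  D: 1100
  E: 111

BBDEDDBB

Read left to right; each codeword is recognised as soon as it completes (prefix code):
  0→B | 0→B | 1100→D | 111→E | 1100→D | 1100→D | 0→B | 0→B
Decoded message: BBDEDDBB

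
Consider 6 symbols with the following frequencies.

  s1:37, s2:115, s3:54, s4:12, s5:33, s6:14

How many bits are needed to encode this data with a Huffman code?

Merge the two smallest weights repeatedly:
s4(12) + s6(14) → 26
26 + s5(33) → 59
s1(37) + s3(54) → 91
59 + 91 → 150
s2(115) + 150 → 265
Total encoded bits = sum of merged weights = 26 + 59 + 91 + 150 + 265 = 591.

591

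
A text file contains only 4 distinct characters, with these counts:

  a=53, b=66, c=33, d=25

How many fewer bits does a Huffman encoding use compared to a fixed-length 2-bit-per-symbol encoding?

Fixed-length: 2 bits × 177 symbols = 354 bits.
Huffman merges:
combine d(25), c(33) → 58
combine a(53), 58 → 111
combine b(66), 111 → 177
Huffman total = 58 + 111 + 177 = 346 bits.
Saving = 354 − 346 = 8 bits.

8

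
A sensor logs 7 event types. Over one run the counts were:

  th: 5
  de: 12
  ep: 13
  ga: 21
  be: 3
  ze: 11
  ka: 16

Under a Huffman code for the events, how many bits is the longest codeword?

Merge the two lowest-weight nodes at each step:
be(3) + th(5) → 8
8 + ze(11) → 19
de(12) + ep(13) → 25
ka(16) + 19 → 35
ga(21) + 25 → 46
35 + 46 → 81
The rarest symbols sit at the bottom; the longest codeword is 4 bits.

4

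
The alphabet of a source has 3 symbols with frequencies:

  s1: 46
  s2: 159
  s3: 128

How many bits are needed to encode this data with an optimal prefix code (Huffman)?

Greedily combine the two least-frequent nodes:
s1(46) + s3(128) → 174
s2(159) + 174 → 333
Each symbol's bit-cost is frequency × depth; summing gives 507 bits (equivalently 174 + 333).

507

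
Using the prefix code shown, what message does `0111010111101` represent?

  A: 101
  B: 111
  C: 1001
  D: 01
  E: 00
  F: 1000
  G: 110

Read left to right; each codeword is recognised as soon as it completes (prefix code):
  01→D | 110→G | 101→A | 111→B | 01→D
Decoded message: DGABD

DGABD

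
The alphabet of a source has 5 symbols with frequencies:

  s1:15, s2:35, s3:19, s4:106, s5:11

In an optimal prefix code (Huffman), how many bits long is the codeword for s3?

Repeatedly merge the two smallest:
combine s5(11), s1(15) → 26
combine s3(19), 26 → 45
combine s2(35), 45 → 80
combine 80, s4(106) → 186
s3 sits 3 levels below the root, so its codeword is 3 bits.

3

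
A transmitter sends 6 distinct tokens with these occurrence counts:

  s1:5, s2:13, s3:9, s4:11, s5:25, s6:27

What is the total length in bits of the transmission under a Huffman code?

218

Greedily combine the two least-frequent nodes:
s1(5) + s3(9) → 14
s4(11) + s2(13) → 24
14 + 24 → 38
s5(25) + s6(27) → 52
38 + 52 → 90
The encoded length is the sum of every internal node's weight: 14 + 24 + 38 + 52 + 90 = 218 bits.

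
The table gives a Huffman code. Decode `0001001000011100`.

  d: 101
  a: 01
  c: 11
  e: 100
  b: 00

babebce

Read left to right; each codeword is recognised as soon as it completes (prefix code):
  00→b | 01→a | 00→b | 100→e | 00→b | 11→c | 100→e
Decoded message: babebce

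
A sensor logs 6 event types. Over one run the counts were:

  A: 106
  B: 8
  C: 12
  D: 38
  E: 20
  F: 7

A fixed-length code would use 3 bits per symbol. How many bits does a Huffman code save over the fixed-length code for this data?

208

Fixed-length: 3 bits × 191 symbols = 573 bits.
Huffman merges:
merge F(7) and B(8): 15
merge C(12) and 15: 27
merge E(20) and 27: 47
merge D(38) and 47: 85
merge 85 and A(106): 191
Huffman total = 15 + 27 + 47 + 85 + 191 = 365 bits.
Saving = 573 − 365 = 208 bits.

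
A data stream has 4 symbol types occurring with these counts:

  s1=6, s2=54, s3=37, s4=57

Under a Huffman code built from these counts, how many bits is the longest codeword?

3

Merge the two lowest-weight nodes at each step:
s1(6) + s3(37) → 43
43 + s2(54) → 97
s4(57) + 97 → 154
The rarest symbols sit at the bottom; the longest codeword is 3 bits.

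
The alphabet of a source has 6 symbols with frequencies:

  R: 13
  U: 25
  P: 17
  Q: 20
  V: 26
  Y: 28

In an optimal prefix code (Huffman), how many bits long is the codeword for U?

3

Build the tree from the bottom:
merge R(13) and P(17): 30
merge Q(20) and U(25): 45
merge V(26) and Y(28): 54
merge 30 and 45: 75
merge 54 and 75: 129
U sits 3 levels below the root, so its codeword is 3 bits.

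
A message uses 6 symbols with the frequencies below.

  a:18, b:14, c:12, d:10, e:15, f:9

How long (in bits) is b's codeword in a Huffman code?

3

Huffman merges, smallest pair first:
f(9) + d(10) → 19
c(12) + b(14) → 26
e(15) + a(18) → 33
19 + 26 → 45
33 + 45 → 78
b's leaf is at depth 3, giving a 3-bit codeword.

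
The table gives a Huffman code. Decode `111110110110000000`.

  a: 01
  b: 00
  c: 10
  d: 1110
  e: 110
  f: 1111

Read left to right; each codeword is recognised as soon as it completes (prefix code):
  1111→f | 10→c | 110→e | 110→e | 00→b | 00→b | 00→b
Decoded message: fceebbb

fceebbb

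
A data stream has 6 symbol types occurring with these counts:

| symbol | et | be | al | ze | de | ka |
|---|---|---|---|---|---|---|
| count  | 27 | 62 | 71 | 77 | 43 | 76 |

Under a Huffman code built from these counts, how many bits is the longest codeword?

4

Merge the two lowest-weight nodes at each step:
et(27) + de(43) → 70
be(62) + 70 → 132
al(71) + ka(76) → 147
ze(77) + 132 → 209
147 + 209 → 356
The rarest symbols sit at the bottom; the longest codeword is 4 bits.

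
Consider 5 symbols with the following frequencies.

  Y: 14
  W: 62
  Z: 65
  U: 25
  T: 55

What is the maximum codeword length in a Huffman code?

3

Merge the two lowest-weight nodes at each step:
Y(14) + U(25) → 39
39 + T(55) → 94
W(62) + Z(65) → 127
94 + 127 → 221
Maximum depth reached is 3.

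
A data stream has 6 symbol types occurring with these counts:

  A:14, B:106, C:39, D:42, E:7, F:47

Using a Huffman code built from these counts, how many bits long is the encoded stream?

574

Greedily combine the two least-frequent nodes:
merge E(7) and A(14): 21
merge 21 and C(39): 60
merge D(42) and F(47): 89
merge 60 and 89: 149
merge B(106) and 149: 255
The encoded length is the sum of every internal node's weight: 21 + 60 + 89 + 149 + 255 = 574 bits.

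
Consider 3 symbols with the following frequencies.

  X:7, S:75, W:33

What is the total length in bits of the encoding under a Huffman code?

155

Build the Huffman tree bottom-up:
X(7) + W(33) → 40
40 + S(75) → 115
Total encoded bits = sum of merged weights = 40 + 115 = 155.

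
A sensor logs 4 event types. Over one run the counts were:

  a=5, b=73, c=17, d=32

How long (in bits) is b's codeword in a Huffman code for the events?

Repeatedly merge the two smallest:
a(5) + c(17) → 22
22 + d(32) → 54
54 + b(73) → 127
b is merged only at the final step, so code length = 1.

1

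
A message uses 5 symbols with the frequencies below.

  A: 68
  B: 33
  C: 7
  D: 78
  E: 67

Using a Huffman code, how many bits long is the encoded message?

546

Merge the two smallest weights repeatedly:
C(7) + B(33) → 40
40 + E(67) → 107
A(68) + D(78) → 146
107 + 146 → 253
Total encoded bits = sum of merged weights = 40 + 107 + 146 + 253 = 546.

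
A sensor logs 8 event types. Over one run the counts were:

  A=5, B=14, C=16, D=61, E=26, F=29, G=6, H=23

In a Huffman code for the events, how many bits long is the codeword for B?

4

Huffman merges, smallest pair first:
combine A(5), G(6) → 11
combine 11, B(14) → 25
combine C(16), H(23) → 39
combine 25, E(26) → 51
combine F(29), 39 → 68
combine 51, D(61) → 112
combine 68, 112 → 180
B sits 4 levels below the root, so its codeword is 4 bits.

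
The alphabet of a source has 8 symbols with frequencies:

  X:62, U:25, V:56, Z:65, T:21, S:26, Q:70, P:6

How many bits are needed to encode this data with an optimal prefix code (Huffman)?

936

Greedily combine the two least-frequent nodes:
combine P(6), T(21) → 27
combine U(25), S(26) → 51
combine 27, 51 → 78
combine V(56), X(62) → 118
combine Z(65), Q(70) → 135
combine 78, 118 → 196
combine 135, 196 → 331
Total encoded bits = sum of merged weights = 27 + 51 + 78 + 118 + 135 + 196 + 331 = 936.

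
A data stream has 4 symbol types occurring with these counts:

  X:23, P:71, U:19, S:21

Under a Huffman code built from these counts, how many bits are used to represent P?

1

Build the tree from the bottom:
combine U(19), S(21) → 40
combine X(23), 40 → 63
combine 63, P(71) → 134
P is merged only at the final step, so code length = 1.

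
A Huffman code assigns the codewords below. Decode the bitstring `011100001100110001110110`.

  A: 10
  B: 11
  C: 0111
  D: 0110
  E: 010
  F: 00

Read left to right; each codeword is recognised as soon as it completes (prefix code):
  0111→C | 00→F | 00→F | 11→B | 00→F | 11→B | 00→F | 0111→C | 0110→D
Decoded message: CFFBFBFCD

CFFBFBFCD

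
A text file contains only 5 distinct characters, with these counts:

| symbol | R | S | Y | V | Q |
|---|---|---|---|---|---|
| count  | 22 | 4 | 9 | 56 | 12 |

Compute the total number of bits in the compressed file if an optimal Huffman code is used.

Build the Huffman tree bottom-up:
S(4) + Y(9) → 13
Q(12) + 13 → 25
R(22) + 25 → 47
47 + V(56) → 103
Each symbol's bit-cost is frequency × depth; summing gives 188 bits (equivalently 13 + 25 + 47 + 103).

188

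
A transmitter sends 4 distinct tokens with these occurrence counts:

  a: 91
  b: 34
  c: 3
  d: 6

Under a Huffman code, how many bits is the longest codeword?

Merge the two lowest-weight nodes at each step:
c(3) + d(6) → 9
9 + b(34) → 43
43 + a(91) → 134
The first pair merged (c, d) ends up deepest, at depth 3.

3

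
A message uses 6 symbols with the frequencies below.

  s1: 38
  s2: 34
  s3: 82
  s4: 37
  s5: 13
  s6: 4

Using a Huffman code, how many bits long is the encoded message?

477

Merge the two smallest weights repeatedly:
merge s6(4) and s5(13): 17
merge 17 and s2(34): 51
merge s4(37) and s1(38): 75
merge 51 and 75: 126
merge s3(82) and 126: 208
Total encoded bits = sum of merged weights = 17 + 51 + 75 + 126 + 208 = 477.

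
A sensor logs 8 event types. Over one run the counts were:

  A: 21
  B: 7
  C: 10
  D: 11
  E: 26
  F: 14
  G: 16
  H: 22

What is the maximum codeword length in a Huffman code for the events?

Merge the two lowest-weight nodes at each step:
B(7) + C(10) → 17
D(11) + F(14) → 25
G(16) + 17 → 33
A(21) + H(22) → 43
25 + E(26) → 51
33 + 43 → 76
51 + 76 → 127
Maximum depth reached is 4.

4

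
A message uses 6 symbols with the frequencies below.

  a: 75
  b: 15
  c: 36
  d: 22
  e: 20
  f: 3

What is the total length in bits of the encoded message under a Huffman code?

381

Build the Huffman tree bottom-up:
f(3) + b(15) → 18
18 + e(20) → 38
d(22) + c(36) → 58
38 + 58 → 96
a(75) + 96 → 171
The encoded length is the sum of every internal node's weight: 18 + 38 + 58 + 96 + 171 = 381 bits.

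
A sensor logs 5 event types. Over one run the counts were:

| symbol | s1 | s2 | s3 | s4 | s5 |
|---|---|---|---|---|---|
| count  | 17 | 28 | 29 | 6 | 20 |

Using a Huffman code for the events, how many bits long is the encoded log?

223

Build the Huffman tree bottom-up:
s4(6) + s1(17) → 23
s5(20) + 23 → 43
s2(28) + s3(29) → 57
43 + 57 → 100
Total encoded bits = sum of merged weights = 23 + 43 + 57 + 100 = 223.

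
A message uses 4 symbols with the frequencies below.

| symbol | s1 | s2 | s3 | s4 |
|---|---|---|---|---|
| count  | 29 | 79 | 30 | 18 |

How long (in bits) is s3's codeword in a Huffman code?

Build the tree from the bottom:
s4(18) + s1(29) → 47
s3(30) + 47 → 77
77 + s2(79) → 156
The subtree containing s3 is merged 2 times, so code length = 2.

2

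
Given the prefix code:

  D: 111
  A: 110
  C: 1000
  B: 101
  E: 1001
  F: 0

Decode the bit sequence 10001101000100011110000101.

CACCDCFB

Read left to right; each codeword is recognised as soon as it completes (prefix code):
  1000→C | 110→A | 1000→C | 1000→C | 111→D | 1000→C | 0→F | 101→B
Decoded message: CACCDCFB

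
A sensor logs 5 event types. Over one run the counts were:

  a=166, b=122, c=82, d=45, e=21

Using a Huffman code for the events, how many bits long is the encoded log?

920

Build the Huffman tree bottom-up:
combine e(21), d(45) → 66
combine 66, c(82) → 148
combine b(122), 148 → 270
combine a(166), 270 → 436
Each symbol's bit-cost is frequency × depth; summing gives 920 bits (equivalently 66 + 148 + 270 + 436).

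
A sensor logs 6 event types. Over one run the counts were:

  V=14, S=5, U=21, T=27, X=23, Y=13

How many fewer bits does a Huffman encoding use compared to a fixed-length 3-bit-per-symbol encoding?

53

Fixed-length: 3 bits × 103 symbols = 309 bits.
Huffman merges:
S(5) + Y(13) → 18
V(14) + 18 → 32
U(21) + X(23) → 44
T(27) + 32 → 59
44 + 59 → 103
Huffman total = 18 + 32 + 44 + 59 + 103 = 256 bits.
Saving = 309 − 256 = 53 bits.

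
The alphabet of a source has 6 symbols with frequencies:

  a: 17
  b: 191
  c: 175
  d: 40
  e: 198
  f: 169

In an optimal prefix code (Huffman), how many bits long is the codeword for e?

2

Build the tree from the bottom:
combine a(17), d(40) → 57
combine 57, f(169) → 226
combine c(175), b(191) → 366
combine e(198), 226 → 424
combine 366, 424 → 790
e's leaf is at depth 2, giving a 2-bit codeword.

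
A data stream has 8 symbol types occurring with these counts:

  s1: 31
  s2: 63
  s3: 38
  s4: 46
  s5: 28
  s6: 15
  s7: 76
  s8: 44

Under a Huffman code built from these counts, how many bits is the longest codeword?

4

Merge the two lowest-weight nodes at each step:
combine s6(15), s5(28) → 43
combine s1(31), s3(38) → 69
combine 43, s8(44) → 87
combine s4(46), s2(63) → 109
combine 69, s7(76) → 145
combine 87, 109 → 196
combine 145, 196 → 341
Maximum depth reached is 4.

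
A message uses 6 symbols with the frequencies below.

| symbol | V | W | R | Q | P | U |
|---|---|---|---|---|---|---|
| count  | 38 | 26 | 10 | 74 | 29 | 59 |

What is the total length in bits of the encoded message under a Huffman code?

573

Build the Huffman tree bottom-up:
combine R(10), W(26) → 36
combine P(29), 36 → 65
combine V(38), U(59) → 97
combine 65, Q(74) → 139
combine 97, 139 → 236
The encoded length is the sum of every internal node's weight: 36 + 65 + 97 + 139 + 236 = 573 bits.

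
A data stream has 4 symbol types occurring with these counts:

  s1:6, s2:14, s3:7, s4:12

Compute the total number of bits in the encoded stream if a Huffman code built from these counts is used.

Merge the two smallest weights repeatedly:
s1(6) + s3(7) → 13
s4(12) + 13 → 25
s2(14) + 25 → 39
Total encoded bits = sum of merged weights = 13 + 25 + 39 = 77.

77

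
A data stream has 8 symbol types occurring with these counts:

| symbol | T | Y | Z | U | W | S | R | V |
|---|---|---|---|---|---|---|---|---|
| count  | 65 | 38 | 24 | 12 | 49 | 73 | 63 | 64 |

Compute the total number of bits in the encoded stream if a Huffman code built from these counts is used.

Merge the two smallest weights repeatedly:
merge U(12) and Z(24): 36
merge 36 and Y(38): 74
merge W(49) and R(63): 112
merge V(64) and T(65): 129
merge S(73) and 74: 147
merge 112 and 129: 241
merge 147 and 241: 388
Each symbol's bit-cost is frequency × depth; summing gives 1127 bits (equivalently 36 + 74 + 112 + 129 + 147 + 241 + 388).

1127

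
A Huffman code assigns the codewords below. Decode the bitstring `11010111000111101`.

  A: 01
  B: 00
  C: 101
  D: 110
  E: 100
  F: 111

Read left to right; each codeword is recognised as soon as it completes (prefix code):
  110→D | 101→C | 110→D | 00→B | 111→F | 101→C
Decoded message: DCDBFC

DCDBFC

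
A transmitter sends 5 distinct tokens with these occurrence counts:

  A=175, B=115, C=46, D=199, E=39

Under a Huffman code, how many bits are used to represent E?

Huffman merges, smallest pair first:
combine E(39), C(46) → 85
combine 85, B(115) → 200
combine A(175), D(199) → 374
combine 200, 374 → 574
E's leaf is at depth 3, giving a 3-bit codeword.

3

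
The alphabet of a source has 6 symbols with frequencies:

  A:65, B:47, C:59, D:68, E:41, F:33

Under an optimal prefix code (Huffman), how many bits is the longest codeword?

3

Merge the two lowest-weight nodes at each step:
merge F(33) and E(41): 74
merge B(47) and C(59): 106
merge A(65) and D(68): 133
merge 74 and 106: 180
merge 133 and 180: 313
Maximum depth reached is 3.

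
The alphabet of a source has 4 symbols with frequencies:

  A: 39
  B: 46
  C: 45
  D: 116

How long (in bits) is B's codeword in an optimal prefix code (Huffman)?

Repeatedly merge the two smallest:
merge A(39) and C(45): 84
merge B(46) and 84: 130
merge D(116) and 130: 246
B's leaf is at depth 2, giving a 2-bit codeword.

2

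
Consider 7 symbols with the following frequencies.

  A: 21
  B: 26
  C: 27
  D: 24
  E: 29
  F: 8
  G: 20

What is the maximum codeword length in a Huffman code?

Merge the two lowest-weight nodes at each step:
merge F(8) and G(20): 28
merge A(21) and D(24): 45
merge B(26) and C(27): 53
merge 28 and E(29): 57
merge 45 and 53: 98
merge 57 and 98: 155
Maximum depth reached is 3.

3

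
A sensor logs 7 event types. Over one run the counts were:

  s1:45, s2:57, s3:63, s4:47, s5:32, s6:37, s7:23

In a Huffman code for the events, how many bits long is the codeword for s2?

2

Huffman merges, smallest pair first:
merge s7(23) and s5(32): 55
merge s6(37) and s1(45): 82
merge s4(47) and 55: 102
merge s2(57) and s3(63): 120
merge 82 and 102: 184
merge 120 and 184: 304
The subtree containing s2 is merged 2 times, so code length = 2.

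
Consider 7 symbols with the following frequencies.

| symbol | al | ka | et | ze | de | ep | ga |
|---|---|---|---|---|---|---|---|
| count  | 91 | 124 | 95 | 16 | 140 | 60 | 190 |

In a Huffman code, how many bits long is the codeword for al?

3

Repeatedly merge the two smallest:
ze(16) + ep(60) → 76
76 + al(91) → 167
et(95) + ka(124) → 219
de(140) + 167 → 307
ga(190) + 219 → 409
307 + 409 → 716
al sits 3 levels below the root, so its codeword is 3 bits.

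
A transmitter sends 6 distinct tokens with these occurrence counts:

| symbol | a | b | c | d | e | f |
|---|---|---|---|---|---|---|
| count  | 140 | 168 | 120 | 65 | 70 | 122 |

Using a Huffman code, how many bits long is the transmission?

Build the Huffman tree bottom-up:
combine d(65), e(70) → 135
combine c(120), f(122) → 242
combine 135, a(140) → 275
combine b(168), 242 → 410
combine 275, 410 → 685
Total encoded bits = sum of merged weights = 135 + 242 + 275 + 410 + 685 = 1747.

1747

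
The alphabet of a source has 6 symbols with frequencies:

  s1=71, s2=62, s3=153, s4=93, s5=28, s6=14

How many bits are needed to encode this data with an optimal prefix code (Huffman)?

Build the Huffman tree bottom-up:
merge s6(14) and s5(28): 42
merge 42 and s2(62): 104
merge s1(71) and s4(93): 164
merge 104 and s3(153): 257
merge 164 and 257: 421
Each symbol's bit-cost is frequency × depth; summing gives 988 bits (equivalently 42 + 104 + 164 + 257 + 421).

988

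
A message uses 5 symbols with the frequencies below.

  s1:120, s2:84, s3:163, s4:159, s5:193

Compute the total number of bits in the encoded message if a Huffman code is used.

Merge the two smallest weights repeatedly:
s2(84) + s1(120) → 204
s4(159) + s3(163) → 322
s5(193) + 204 → 397
322 + 397 → 719
The encoded length is the sum of every internal node's weight: 204 + 322 + 397 + 719 = 1642 bits.

1642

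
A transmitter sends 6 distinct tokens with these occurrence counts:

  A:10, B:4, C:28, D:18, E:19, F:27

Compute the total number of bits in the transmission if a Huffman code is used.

Merge the two smallest weights repeatedly:
combine B(4), A(10) → 14
combine 14, D(18) → 32
combine E(19), F(27) → 46
combine C(28), 32 → 60
combine 46, 60 → 106
Total encoded bits = sum of merged weights = 14 + 32 + 46 + 60 + 106 = 258.

258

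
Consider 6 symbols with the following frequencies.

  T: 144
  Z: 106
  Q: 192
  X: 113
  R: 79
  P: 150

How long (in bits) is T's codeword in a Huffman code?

3

Repeatedly merge the two smallest:
R(79) + Z(106) → 185
X(113) + T(144) → 257
P(150) + 185 → 335
Q(192) + 257 → 449
335 + 449 → 784
T sits 3 levels below the root, so its codeword is 3 bits.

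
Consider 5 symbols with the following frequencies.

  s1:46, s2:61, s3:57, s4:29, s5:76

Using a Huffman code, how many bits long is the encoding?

Greedily combine the two least-frequent nodes:
s4(29) + s1(46) → 75
s3(57) + s2(61) → 118
75 + s5(76) → 151
118 + 151 → 269
Total encoded bits = sum of merged weights = 75 + 118 + 151 + 269 = 613.

613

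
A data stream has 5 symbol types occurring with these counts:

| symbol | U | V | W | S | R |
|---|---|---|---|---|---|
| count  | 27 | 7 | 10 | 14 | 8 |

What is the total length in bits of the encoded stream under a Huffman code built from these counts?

144

Merge the two smallest weights repeatedly:
combine V(7), R(8) → 15
combine W(10), S(14) → 24
combine 15, 24 → 39
combine U(27), 39 → 66
Each symbol's bit-cost is frequency × depth; summing gives 144 bits (equivalently 15 + 24 + 39 + 66).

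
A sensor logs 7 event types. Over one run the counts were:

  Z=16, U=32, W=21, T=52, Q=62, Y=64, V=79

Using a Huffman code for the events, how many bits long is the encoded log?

Merge the two smallest weights repeatedly:
combine Z(16), W(21) → 37
combine U(32), 37 → 69
combine T(52), Q(62) → 114
combine Y(64), 69 → 133
combine V(79), 114 → 193
combine 133, 193 → 326
Each symbol's bit-cost is frequency × depth; summing gives 872 bits (equivalently 37 + 69 + 114 + 133 + 193 + 326).

872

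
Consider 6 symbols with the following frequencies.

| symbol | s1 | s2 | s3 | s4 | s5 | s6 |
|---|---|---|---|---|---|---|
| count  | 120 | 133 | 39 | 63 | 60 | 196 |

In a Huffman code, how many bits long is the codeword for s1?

Build the tree from the bottom:
combine s3(39), s5(60) → 99
combine s4(63), 99 → 162
combine s1(120), s2(133) → 253
combine 162, s6(196) → 358
combine 253, 358 → 611
s1 sits 2 levels below the root, so its codeword is 2 bits.

2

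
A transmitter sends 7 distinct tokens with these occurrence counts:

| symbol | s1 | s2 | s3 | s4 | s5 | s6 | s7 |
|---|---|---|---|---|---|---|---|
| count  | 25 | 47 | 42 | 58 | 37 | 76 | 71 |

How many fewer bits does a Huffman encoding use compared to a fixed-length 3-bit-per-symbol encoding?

85

Fixed-length: 3 bits × 356 symbols = 1068 bits.
Huffman merges:
merge s1(25) and s5(37): 62
merge s3(42) and s2(47): 89
merge s4(58) and 62: 120
merge s7(71) and s6(76): 147
merge 89 and 120: 209
merge 147 and 209: 356
Huffman total = 62 + 89 + 120 + 147 + 209 + 356 = 983 bits.
Saving = 1068 − 983 = 85 bits.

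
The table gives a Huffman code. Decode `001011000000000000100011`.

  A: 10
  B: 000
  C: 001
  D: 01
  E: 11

CDABBBCBE

Read left to right; each codeword is recognised as soon as it completes (prefix code):
  001→C | 01→D | 10→A | 000→B | 000→B | 000→B | 001→C | 000→B | 11→E
Decoded message: CDABBBCBE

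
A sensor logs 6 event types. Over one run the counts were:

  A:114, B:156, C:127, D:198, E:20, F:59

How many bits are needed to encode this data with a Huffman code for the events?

Merge the two smallest weights repeatedly:
merge E(20) and F(59): 79
merge 79 and A(114): 193
merge C(127) and B(156): 283
merge 193 and D(198): 391
merge 283 and 391: 674
Total encoded bits = sum of merged weights = 79 + 193 + 283 + 391 + 674 = 1620.

1620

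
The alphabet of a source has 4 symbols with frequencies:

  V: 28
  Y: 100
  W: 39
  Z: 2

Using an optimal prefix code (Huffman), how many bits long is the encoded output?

268

Merge the two smallest weights repeatedly:
merge Z(2) and V(28): 30
merge 30 and W(39): 69
merge 69 and Y(100): 169
Total encoded bits = sum of merged weights = 30 + 69 + 169 = 268.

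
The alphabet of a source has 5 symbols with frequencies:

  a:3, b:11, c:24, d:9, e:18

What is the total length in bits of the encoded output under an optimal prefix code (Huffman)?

141

Greedily combine the two least-frequent nodes:
merge a(3) and d(9): 12
merge b(11) and 12: 23
merge e(18) and 23: 41
merge c(24) and 41: 65
Total encoded bits = sum of merged weights = 12 + 23 + 41 + 65 = 141.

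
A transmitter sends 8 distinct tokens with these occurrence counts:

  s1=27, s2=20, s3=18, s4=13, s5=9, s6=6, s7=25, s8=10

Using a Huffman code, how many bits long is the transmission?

370

Merge the two smallest weights repeatedly:
combine s6(6), s5(9) → 15
combine s8(10), s4(13) → 23
combine 15, s3(18) → 33
combine s2(20), 23 → 43
combine s7(25), s1(27) → 52
combine 33, 43 → 76
combine 52, 76 → 128
Each symbol's bit-cost is frequency × depth; summing gives 370 bits (equivalently 15 + 23 + 33 + 43 + 52 + 76 + 128).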